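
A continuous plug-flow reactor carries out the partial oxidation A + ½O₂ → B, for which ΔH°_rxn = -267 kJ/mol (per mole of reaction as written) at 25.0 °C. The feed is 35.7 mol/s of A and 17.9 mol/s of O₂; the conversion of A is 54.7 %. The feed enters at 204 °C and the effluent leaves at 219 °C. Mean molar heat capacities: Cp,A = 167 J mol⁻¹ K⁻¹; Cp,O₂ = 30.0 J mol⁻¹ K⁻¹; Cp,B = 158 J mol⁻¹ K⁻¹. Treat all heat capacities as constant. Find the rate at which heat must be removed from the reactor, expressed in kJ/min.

Extent of reaction ξ = 0.547 × 35.7 = 19.528 mol/s
Reaction term: ξ·ΔH°_rxn = 19.528 × -267 = -5213.9 kJ/s
Sensible, feed 204→25 °C: -1163.3 kJ/s
Outlet flows (mol/s): A 16.172, O₂ 8.136, B 19.528
Sensible, products 25→219 °C: 1169.9 kJ/s
Q = ΔH = -5207.4 kJ/s = -5207.4 kW
Heat removed = 312440 kJ/min

Q_out = 312000 kJ/min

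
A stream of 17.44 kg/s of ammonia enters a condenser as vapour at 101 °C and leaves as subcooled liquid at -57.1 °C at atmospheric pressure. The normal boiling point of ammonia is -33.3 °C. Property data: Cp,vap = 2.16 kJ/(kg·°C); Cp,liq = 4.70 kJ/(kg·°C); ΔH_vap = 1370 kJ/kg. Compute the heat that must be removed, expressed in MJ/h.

Q_c = 111000 MJ/h

vapour 101→-33.3 °C: -290.09 kJ/kg
condensation at -33.3 °C: -1370 kJ/kg
liquid -33.3→-57.1 °C: -111.86 kJ/kg
Δh = -290.09 + -1370 + -111.86 = -1771.9 kJ/kg
Q = ṁ·Δh = 17.44 kg/s × -1771.9 kJ/kg = -30903 kJ/s
|Q| = 30903 kW = 111250 MJ/h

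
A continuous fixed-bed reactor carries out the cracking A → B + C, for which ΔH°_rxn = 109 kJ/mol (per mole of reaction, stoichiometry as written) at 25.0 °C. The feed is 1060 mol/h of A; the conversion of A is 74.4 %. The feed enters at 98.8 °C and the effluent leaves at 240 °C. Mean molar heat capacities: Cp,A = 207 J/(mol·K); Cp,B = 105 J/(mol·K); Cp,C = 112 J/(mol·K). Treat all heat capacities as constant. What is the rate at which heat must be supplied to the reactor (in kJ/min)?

Extent of reaction ξ = 0.744 × 1060 = 788.64 mol/h
Reaction term: ξ·ΔH°_rxn = 788.64 × 109 = 85962 kJ/h
Sensible, feed 98.8→25 °C: -16193 kJ/h
Outlet flows (mol/h): A 271.36, B 788.64, C 788.64
Sensible, products 25→240 °C: 48871 kJ/h
Q = ΔH = 118640 kJ/h = 32.955 kW
Heat supplied = 1977.3 kJ/min

Q_in = 1980 kJ/min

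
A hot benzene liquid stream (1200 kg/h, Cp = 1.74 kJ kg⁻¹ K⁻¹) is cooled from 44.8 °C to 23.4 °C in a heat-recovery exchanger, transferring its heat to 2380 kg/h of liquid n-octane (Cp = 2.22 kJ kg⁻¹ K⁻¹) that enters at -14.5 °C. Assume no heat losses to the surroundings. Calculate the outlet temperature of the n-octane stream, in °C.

T_c,out = -6.04 °C

Heat released by hot stream: Q = 1200 × 1.74 × (44.8 − 23.4) = 44683 kJ/h
Energy balance on cold side (adiabatic exchanger): Q = ṁ_c·Cp_c·(T_c,out − T_c,in)
T_c,out = -14.5 + 44683/(2380 × 2.22) = -6.043 °C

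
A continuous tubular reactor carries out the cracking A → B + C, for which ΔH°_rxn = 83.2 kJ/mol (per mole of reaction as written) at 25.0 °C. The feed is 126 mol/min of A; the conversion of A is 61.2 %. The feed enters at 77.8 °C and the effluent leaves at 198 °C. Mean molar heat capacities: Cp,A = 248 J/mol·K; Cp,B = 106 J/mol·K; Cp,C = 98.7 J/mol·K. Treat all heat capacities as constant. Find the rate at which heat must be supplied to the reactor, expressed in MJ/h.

Q_in = 576 MJ/h

Extent of reaction ξ = 0.612 × 126 = 77.112 mol/min
Reaction term: ξ·ΔH°_rxn = 77.112 × 83.2 = 6415.7 kJ/min
Sensible, feed 77.8→25 °C: -1649.9 kJ/min
Outlet flows (mol/min): A 48.888, B 77.112, C 77.112
Sensible, products 25→198 °C: 4828.3 kJ/min
Q = ΔH = 9594.1 kJ/min = 159.9 kW
Heat supplied = 575.65 MJ/h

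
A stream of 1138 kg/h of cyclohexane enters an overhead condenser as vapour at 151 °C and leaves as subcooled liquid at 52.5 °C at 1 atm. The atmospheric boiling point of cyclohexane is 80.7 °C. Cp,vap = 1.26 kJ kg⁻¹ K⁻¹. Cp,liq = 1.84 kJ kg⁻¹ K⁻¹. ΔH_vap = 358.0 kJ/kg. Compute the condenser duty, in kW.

vapour 151→80.7 °C: -88.578 kJ/kg
condensation at 80.7 °C: -358 kJ/kg
liquid 80.7→52.5 °C: -51.888 kJ/kg
Δh = -88.578 + -358 + -51.888 = -498.47 kJ/kg
Q = ṁ·Δh = 1138 kg/h × -498.47 kJ/kg = -567250 kJ/h
|Q| = 157.57 kW

Q_c = 158 kW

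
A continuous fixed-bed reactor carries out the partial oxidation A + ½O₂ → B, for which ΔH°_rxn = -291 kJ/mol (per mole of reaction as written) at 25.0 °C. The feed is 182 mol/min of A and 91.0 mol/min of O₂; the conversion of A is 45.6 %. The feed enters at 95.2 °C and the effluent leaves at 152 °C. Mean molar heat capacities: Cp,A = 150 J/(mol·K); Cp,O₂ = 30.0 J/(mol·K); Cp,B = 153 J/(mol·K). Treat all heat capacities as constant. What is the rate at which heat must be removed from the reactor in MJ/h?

Q_out = 1350 MJ/h

Extent of reaction ξ = 0.456 × 182 = 82.992 mol/min
Reaction term: ξ·ΔH°_rxn = 82.992 × -291 = -24151 kJ/min
Sensible, feed 95.2→25 °C: -2108.1 kJ/min
Outlet flows (mol/min): A 99.008, O₂ 49.504, B 82.992
Sensible, products 25→152 °C: 3687.3 kJ/min
Q = ΔH = -22571 kJ/min = -376.19 kW
Heat removed = 1354.3 MJ/h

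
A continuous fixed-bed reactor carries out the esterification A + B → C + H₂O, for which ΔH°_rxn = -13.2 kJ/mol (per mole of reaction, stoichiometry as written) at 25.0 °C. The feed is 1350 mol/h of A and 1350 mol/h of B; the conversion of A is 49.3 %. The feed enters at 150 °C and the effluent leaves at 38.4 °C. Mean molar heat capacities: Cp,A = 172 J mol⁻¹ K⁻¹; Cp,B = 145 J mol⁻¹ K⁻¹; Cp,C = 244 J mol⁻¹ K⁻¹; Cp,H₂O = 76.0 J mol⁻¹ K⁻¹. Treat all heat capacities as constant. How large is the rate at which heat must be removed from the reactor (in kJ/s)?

Q_out = 15.7 kJ/s

Extent of reaction ξ = 0.493 × 1350 = 665.55 mol/h
Reaction term: ξ·ΔH°_rxn = 665.55 × -13.2 = -8785.3 kJ/h
Sensible, feed 150→25 °C: -53494 kJ/h
Outlet flows (mol/h): A 684.45, B 684.45, C 665.55, H₂O 665.55
Sensible, products 25→38.4 °C: 5761.3 kJ/h
Q = ΔH = -56518 kJ/h = -15.699 kW
Heat removed = 15.699 kJ/s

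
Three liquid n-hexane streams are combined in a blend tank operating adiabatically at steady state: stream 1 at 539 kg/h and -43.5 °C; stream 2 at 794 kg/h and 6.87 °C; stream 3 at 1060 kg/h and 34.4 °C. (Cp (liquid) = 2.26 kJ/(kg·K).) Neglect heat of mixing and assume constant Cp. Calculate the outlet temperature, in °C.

No heat crosses the boundary, so H_out = H_in.
Σ ṁᵢCp,ᵢTᵢ = 539×2.26×-43.5 + 794×2.26×6.87 + 1060×2.26×34.4 = 41747
Σ ṁᵢCp,ᵢ = 539×2.26 + 794×2.26 + 1060×2.26 = 5408.2
T_out = 41747 / 5408.2 = 7.7193 °C

T_out = 7.72 °C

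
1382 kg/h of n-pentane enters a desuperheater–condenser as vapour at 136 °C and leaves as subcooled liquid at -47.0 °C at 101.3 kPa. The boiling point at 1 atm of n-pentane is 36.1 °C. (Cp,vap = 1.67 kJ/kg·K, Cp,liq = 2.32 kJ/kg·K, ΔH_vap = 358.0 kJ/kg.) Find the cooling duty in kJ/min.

Q_c = 16500 kJ/min

vapour 136→36.1 °C: -166.83 kJ/kg
condensation at 36.1 °C: -358 kJ/kg
liquid 36.1→-47.0 °C: -192.79 kJ/kg
Δh = -166.83 + -358 + -192.79 = -717.62 kJ/kg
Q = ṁ·Δh = 1382 kg/h × -717.62 kJ/kg = -991760 kJ/h
|Q| = 275.49 kW = 16529 kJ/min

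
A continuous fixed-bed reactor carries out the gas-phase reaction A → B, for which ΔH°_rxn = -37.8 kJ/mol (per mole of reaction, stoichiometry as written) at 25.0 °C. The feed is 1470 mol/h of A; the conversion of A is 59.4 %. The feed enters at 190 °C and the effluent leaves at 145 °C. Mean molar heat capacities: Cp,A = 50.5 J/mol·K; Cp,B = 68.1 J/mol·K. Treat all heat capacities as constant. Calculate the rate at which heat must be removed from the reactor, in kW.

Q_out = 9.58 kW

Extent of reaction ξ = 0.594 × 1470 = 873.18 mol/h
Reaction term: ξ·ΔH°_rxn = 873.18 × -37.8 = -33006 kJ/h
Sensible, feed 190→25 °C: -12249 kJ/h
Outlet flows (mol/h): A 596.82, B 873.18
Sensible, products 25→145 °C: 10752 kJ/h
Q = ΔH = -34503 kJ/h = -9.5841 kW
Heat removed = 9.5841 kW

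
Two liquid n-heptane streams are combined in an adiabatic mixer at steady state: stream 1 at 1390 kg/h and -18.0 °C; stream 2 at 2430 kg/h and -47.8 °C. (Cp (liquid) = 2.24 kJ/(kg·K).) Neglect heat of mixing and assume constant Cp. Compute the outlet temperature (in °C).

T_out = -37.0 °C

Adiabatic, steady state ⇒ Σ ṁᵢCp,ᵢ(T_out − Tᵢ) = 0
T_out = Σ ṁᵢCp,ᵢTᵢ / Σ ṁᵢCp,ᵢ
      = -316230 / 8556.8 = -36.957 °C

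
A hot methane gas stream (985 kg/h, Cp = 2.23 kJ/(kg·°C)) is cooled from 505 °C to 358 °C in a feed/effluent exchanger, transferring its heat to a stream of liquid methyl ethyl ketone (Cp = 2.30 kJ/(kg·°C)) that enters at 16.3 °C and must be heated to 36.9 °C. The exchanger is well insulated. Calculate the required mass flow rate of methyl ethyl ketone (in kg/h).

Heat released by hot stream: Q = 985 × 2.23 × (505 − 358) = 322890 kJ/h
Energy balance on cold side (adiabatic exchanger): Q = ṁ_c·Cp_c·(T_c,out − T_c,in)
ṁ_c = 322890 / [2.30 × (36.9 − 16.3)] = 6815 kg/h

ṁ_c = 6810 kg/h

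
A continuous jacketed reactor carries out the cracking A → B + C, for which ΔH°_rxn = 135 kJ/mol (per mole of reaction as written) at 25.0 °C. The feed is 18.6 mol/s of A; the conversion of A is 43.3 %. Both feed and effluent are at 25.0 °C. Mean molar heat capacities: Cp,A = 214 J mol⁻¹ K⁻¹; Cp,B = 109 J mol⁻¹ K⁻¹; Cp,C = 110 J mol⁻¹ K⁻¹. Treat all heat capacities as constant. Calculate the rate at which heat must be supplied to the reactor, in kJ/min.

Q_in = 65200 kJ/min

Extent of reaction ξ = 0.433 × 18.6 = 8.0538 mol/s
Reaction term: ξ·ΔH°_rxn = 8.0538 × 135 = 1087.3 kJ/s
Q = ΔH = 1087.3 kJ/s = 1087.3 kW
Heat supplied = 65236 kJ/min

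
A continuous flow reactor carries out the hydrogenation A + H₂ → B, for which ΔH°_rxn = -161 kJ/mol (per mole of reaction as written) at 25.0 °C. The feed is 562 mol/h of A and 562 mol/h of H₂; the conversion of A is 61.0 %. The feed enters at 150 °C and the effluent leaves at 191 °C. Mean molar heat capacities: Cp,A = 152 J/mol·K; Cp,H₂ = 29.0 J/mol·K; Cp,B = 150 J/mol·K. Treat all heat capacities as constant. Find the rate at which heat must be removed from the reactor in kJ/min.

Extent of reaction ξ = 0.610 × 562 = 342.82 mol/h
Reaction term: ξ·ΔH°_rxn = 342.82 × -161 = -55194 kJ/h
Sensible, feed 150→25 °C: -12715 kJ/h
Outlet flows (mol/h): A 219.18, H₂ 219.18, B 342.82
Sensible, products 25→191 °C: 15122 kJ/h
Q = ΔH = -52788 kJ/h = -14.663 kW
Heat removed = 879.79 kJ/min

Q_out = 880 kJ/min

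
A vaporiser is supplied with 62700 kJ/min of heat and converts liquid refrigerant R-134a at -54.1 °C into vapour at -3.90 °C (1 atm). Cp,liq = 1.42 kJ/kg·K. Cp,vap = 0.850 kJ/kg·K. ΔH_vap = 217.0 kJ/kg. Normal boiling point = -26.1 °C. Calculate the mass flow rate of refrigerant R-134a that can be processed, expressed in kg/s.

Δh = 1.42×(-26.1−-54.1) + 217.0 + 0.850×(-3.90−-26.1) = 275.63 kJ/kg
Q = 62700 kJ/min = 1045 kJ/s = 1045 kJ/s
ṁ = Q/Δh = 1045 / 275.63 = 3.7913 kg/s

ṁ = 3.79 kg/s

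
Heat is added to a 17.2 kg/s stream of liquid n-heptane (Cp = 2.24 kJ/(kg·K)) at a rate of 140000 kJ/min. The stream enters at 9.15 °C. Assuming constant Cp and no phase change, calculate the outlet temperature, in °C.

Q = 140000 kJ/min = 2333.3 kJ/s
ΔT = Q/(ṁ·Cp) = 2333.3/(17.2×2.24) = 60.562 K
T_out = 9.15 + 60.562 = 69.712 °C

T_out = 69.7 °C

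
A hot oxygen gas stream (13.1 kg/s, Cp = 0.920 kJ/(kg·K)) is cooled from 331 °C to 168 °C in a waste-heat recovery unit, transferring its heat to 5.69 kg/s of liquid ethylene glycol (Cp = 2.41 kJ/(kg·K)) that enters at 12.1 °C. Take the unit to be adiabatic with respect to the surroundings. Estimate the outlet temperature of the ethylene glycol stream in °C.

Heat released by hot stream: Q = 13.1 × 0.920 × (331 − 168) = 1964.5 kJ/s
Energy balance on cold side (adiabatic exchanger): Q = ṁ_c·Cp_c·(T_c,out − T_c,in)
T_c,out = 12.1 + 1964.5/(5.69 × 2.41) = 155.36 °C

T_c,out = 155 °C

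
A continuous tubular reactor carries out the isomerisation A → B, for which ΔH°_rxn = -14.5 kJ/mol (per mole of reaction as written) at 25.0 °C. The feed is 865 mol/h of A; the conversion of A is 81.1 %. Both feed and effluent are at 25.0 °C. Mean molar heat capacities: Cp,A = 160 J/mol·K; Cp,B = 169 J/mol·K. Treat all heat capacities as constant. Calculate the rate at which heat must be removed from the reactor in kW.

Q_out = 2.83 kW

Extent of reaction ξ = 0.811 × 865 = 701.52 mol/h
Reaction term: ξ·ΔH°_rxn = 701.52 × -14.5 = -10172 kJ/h
Q = ΔH = -10172 kJ/h = -2.8255 kW
Heat removed = 2.8255 kW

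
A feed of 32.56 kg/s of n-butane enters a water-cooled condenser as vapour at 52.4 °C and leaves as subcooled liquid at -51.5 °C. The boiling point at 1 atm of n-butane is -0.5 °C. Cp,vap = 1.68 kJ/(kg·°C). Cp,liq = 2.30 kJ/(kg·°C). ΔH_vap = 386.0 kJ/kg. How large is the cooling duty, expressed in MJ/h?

Q_c = 69400 MJ/h

vapour 52.4→-0.5 °C: -88.872 kJ/kg
condensation at -0.5 °C: -386 kJ/kg
liquid -0.5→-51.5 °C: -117.3 kJ/kg
Δh = -88.872 + -386 + -117.3 = -592.17 kJ/kg
Q = ṁ·Δh = 32.56 kg/s × -592.17 kJ/kg = -19281 kJ/s
|Q| = 19281 kW = 69412 MJ/h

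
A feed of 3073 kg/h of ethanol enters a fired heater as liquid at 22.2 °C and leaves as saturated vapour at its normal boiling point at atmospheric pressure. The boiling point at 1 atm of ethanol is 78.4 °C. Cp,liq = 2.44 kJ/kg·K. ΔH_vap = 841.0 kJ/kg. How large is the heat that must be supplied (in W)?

liquid 22.2→78.4 °C: 137.13 kJ/kg
vaporisation at 78.4 °C: 841 kJ/kg
Δh = 137.13 + 841 = 978.13 kJ/kg
Q = ṁ·Δh = 3073 kg/h × 978.13 kJ/kg = 3.0058e+06 kJ/h
|Q| = 834.94 kW = 834940 W

Q = 835000 W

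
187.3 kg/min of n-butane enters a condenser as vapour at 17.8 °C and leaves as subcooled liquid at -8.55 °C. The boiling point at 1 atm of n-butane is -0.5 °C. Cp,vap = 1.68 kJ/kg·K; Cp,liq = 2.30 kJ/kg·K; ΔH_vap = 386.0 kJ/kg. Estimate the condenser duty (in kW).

vapour 17.8→-0.5 °C: -30.744 kJ/kg
condensation at -0.5 °C: -386 kJ/kg
liquid -0.5→-8.55 °C: -18.515 kJ/kg
Δh = -30.744 + -386 + -18.515 = -435.26 kJ/kg
Q = ṁ·Δh = 187.3 kg/min × -435.26 kJ/kg = -81524 kJ/min
|Q| = 1358.7 kW

Q_c = 1360 kW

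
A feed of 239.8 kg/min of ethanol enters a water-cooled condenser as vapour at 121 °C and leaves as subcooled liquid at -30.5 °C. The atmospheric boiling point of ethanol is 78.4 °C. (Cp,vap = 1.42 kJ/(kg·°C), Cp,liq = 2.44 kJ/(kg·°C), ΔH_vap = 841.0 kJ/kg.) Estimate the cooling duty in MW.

Q_c = 4.66 MW

vapour 121→78.4 °C: -60.492 kJ/kg
condensation at 78.4 °C: -841 kJ/kg
liquid 78.4→-30.5 °C: -265.72 kJ/kg
Δh = -60.492 + -841 + -265.72 = -1167.2 kJ/kg
Q = ṁ·Δh = 239.8 kg/min × -1167.2 kJ/kg = -279900 kJ/min
|Q| = 4664.9 kW = 4.6649 MW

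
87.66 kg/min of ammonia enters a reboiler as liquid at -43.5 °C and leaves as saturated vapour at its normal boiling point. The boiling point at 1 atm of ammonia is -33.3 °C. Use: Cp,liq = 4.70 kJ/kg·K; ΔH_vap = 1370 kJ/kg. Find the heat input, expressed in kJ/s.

Q = 2070 kJ/s

liquid -43.5→-33.3 °C: 47.94 kJ/kg
vaporisation at -33.3 °C: 1370 kJ/kg
Δh = 47.94 + 1370 = 1417.9 kJ/kg
Q = ṁ·Δh = 87.66 kg/min × 1417.9 kJ/kg = 124300 kJ/min
|Q| = 2071.6 kW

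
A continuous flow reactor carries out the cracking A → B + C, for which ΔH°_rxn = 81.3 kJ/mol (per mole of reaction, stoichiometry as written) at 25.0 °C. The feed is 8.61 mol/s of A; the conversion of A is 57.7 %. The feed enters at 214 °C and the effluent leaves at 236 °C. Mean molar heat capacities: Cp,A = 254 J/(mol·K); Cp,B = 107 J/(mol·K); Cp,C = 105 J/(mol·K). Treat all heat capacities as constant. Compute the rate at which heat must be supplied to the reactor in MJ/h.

Q_in = 1470 MJ/h

Extent of reaction ξ = 0.577 × 8.61 = 4.968 mol/s
Reaction term: ξ·ΔH°_rxn = 4.968 × 81.3 = 403.9 kJ/s
Sensible, feed 214→25 °C: -413.33 kJ/s
Outlet flows (mol/s): A 3.642, B 4.968, C 4.968
Sensible, products 25→236 °C: 417.42 kJ/s
Q = ΔH = 407.98 kJ/s = 407.98 kW
Heat supplied = 1468.7 MJ/h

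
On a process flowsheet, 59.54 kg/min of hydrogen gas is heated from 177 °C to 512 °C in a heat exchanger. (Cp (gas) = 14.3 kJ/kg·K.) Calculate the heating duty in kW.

Q = ṁ·Cp·ΔT = 59.54 × 14.3 × (512 − 177) = 285230 kJ/min
Converting: 285230 / 60 s = 4753.8 kW

Q = 4750 kW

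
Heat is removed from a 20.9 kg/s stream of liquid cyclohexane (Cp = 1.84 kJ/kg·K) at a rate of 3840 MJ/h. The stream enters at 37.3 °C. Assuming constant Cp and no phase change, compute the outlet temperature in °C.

T_out = 9.56 °C

Q = 3840 MJ/h = 1066.7 kJ/s
ΔT = Q/(ṁ·Cp) = 1066.7/(20.9×1.84) = 27.737 K
T_out = 37.3 − 27.737 = 9.5627 °C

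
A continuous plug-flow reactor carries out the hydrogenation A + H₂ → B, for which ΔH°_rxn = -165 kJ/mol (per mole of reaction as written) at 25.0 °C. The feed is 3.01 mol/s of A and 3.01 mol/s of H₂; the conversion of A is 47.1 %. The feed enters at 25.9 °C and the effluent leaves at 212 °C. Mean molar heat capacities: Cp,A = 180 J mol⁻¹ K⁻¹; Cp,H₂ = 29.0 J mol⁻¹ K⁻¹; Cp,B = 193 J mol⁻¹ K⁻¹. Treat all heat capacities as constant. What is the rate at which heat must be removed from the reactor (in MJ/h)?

Q_out = 436 MJ/h

Extent of reaction ξ = 0.471 × 3.01 = 1.4177 mol/s
Reaction term: ξ·ΔH°_rxn = 1.4177 × -165 = -233.92 kJ/s
Sensible, feed 25.9→25 °C: -0.56618 kJ/s
Outlet flows (mol/s): A 1.5923, H₂ 1.5923, B 1.4177
Sensible, products 25→212 °C: 113.4 kJ/s
Q = ΔH = -121.09 kJ/s = -121.09 kW
Heat removed = 435.93 MJ/h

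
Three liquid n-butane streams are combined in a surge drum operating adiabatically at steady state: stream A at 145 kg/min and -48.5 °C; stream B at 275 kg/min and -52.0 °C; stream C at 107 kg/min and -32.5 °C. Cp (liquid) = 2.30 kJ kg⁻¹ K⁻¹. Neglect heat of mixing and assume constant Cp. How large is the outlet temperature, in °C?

T_out = -47.1 °C

No heat crosses the boundary, so H_out = H_in.
Σ ṁᵢCp,ᵢTᵢ = 145×2.30×-48.5 + 275×2.30×-52.0 + 107×2.30×-32.5 = -57063
Σ ṁᵢCp,ᵢ = 145×2.30 + 275×2.30 + 107×2.30 = 1212.1
T_out = -57063 / 1212.1 = -47.078 °C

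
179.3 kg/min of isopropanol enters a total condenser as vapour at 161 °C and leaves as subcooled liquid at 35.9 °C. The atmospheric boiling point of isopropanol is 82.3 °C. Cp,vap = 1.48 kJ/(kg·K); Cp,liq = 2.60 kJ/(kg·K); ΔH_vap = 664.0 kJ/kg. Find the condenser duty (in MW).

Q_c = 2.69 MW

vapour 161→82.3 °C: -116.48 kJ/kg
condensation at 82.3 °C: -664 kJ/kg
liquid 82.3→35.9 °C: -120.64 kJ/kg
Δh = -116.48 + -664 + -120.64 = -901.12 kJ/kg
Q = ṁ·Δh = 179.3 kg/min × -901.12 kJ/kg = -161570 kJ/min
|Q| = 2692.8 kW = 2.6928 MW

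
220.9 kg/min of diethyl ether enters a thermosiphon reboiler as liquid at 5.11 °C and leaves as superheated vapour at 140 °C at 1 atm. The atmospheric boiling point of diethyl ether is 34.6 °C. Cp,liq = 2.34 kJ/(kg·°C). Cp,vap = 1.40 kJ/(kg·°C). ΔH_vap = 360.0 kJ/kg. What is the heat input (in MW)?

Q = 2.12 MW

liquid 5.11→34.6 °C: 69.007 kJ/kg
vaporisation at 34.6 °C: 360 kJ/kg
vapour 34.6→140 °C: 147.56 kJ/kg
Δh = 69.007 + 360 + 147.56 = 576.57 kJ/kg
Q = ṁ·Δh = 220.9 kg/min × 576.57 kJ/kg = 127360 kJ/min
|Q| = 2122.7 kW = 2.1227 MW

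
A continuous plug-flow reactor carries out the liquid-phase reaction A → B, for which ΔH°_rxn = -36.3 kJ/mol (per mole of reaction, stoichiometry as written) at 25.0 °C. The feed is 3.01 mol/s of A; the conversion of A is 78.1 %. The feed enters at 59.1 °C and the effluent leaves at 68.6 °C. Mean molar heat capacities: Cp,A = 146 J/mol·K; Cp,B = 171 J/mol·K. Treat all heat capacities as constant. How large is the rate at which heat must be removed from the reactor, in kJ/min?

Extent of reaction ξ = 0.781 × 3.01 = 2.3508 mol/s
Reaction term: ξ·ΔH°_rxn = 2.3508 × -36.3 = -85.334 kJ/s
Sensible, feed 59.1→25 °C: -14.986 kJ/s
Outlet flows (mol/s): A 0.65919, B 2.3508
Sensible, products 25→68.6 °C: 21.723 kJ/s
Q = ΔH = -78.597 kJ/s = -78.597 kW
Heat removed = 4715.8 kJ/min

Q_out = 4720 kJ/min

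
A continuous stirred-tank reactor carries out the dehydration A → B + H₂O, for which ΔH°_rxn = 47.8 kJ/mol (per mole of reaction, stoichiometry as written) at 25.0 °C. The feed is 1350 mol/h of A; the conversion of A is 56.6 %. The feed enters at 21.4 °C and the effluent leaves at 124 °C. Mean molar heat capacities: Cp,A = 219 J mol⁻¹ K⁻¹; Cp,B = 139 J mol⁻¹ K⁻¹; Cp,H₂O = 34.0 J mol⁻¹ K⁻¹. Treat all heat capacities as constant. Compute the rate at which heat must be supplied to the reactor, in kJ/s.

Extent of reaction ξ = 0.566 × 1350 = 764.1 mol/h
Reaction term: ξ·ΔH°_rxn = 764.1 × 47.8 = 36524 kJ/h
Sensible, feed 21.4→25 °C: 1064.3 kJ/h
Outlet flows (mol/h): A 585.9, B 764.1, H₂O 764.1
Sensible, products 25→124 °C: 25790 kJ/h
Q = ΔH = 63378 kJ/h = 17.605 kW
Heat supplied = 17.605 kJ/s

Q_in = 17.6 kJ/s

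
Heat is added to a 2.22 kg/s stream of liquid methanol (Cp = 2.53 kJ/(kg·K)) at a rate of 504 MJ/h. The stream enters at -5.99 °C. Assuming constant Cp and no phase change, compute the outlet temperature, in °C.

Q = 504 MJ/h = 140 kJ/s
ΔT = Q/(ṁ·Cp) = 140/(2.22×2.53) = 24.926 K
T_out = -5.99 + 24.926 = 18.936 °C

T_out = 18.9 °C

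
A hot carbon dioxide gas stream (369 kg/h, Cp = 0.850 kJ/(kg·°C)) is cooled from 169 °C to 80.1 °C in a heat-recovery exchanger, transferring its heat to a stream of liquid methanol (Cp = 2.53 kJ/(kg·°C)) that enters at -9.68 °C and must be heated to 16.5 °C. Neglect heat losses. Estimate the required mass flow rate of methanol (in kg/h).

ṁ_c = 421 kg/h

Heat released by hot stream: Q = 369 × 0.850 × (169 − 80.1) = 27883 kJ/h
Energy balance on cold side (adiabatic exchanger): Q = ṁ_c·Cp_c·(T_c,out − T_c,in)
ṁ_c = 27883 / [2.53 × (16.5 − -9.68)] = 420.98 kg/h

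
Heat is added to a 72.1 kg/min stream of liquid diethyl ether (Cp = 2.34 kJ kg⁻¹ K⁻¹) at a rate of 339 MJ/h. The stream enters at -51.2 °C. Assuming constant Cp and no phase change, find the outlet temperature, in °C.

T_out = -17.7 °C

Q = 339 MJ/h = 5650 kJ/min
ΔT = Q/(ṁ·Cp) = 5650/(72.1×2.34) = 33.489 K
T_out = -51.2 + 33.489 = -17.711 °C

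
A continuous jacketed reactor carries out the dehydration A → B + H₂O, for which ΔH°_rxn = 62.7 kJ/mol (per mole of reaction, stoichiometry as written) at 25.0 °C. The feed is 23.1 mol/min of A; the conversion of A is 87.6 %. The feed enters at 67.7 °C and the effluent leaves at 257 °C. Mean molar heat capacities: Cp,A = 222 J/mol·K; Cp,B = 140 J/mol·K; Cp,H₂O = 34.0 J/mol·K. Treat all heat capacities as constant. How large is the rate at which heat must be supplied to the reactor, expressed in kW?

Q_in = 33.6 kW

Extent of reaction ξ = 0.876 × 23.1 = 20.236 mol/min
Reaction term: ξ·ΔH°_rxn = 20.236 × 62.7 = 1268.8 kJ/min
Sensible, feed 67.7→25 °C: -218.97 kJ/min
Outlet flows (mol/min): A 2.8644, B 20.236, H₂O 20.236
Sensible, products 25→257 °C: 964.4 kJ/min
Q = ΔH = 2014.2 kJ/min = 33.57 kW
Heat supplied = 33.57 kW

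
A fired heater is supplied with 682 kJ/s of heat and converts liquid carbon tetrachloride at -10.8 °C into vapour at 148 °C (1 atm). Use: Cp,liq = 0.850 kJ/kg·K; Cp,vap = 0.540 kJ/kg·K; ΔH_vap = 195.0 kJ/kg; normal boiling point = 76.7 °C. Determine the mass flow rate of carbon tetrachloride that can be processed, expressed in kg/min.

Δh = 0.850×(76.7−-10.8) + 195.0 + 0.540×(148−76.7) = 307.88 kJ/kg
Q = 682 kJ/s = 682 kJ/s = 40920 kJ/min
ṁ = Q/Δh = 40920 / 307.88 = 132.91 kg/min

ṁ = 133 kg/min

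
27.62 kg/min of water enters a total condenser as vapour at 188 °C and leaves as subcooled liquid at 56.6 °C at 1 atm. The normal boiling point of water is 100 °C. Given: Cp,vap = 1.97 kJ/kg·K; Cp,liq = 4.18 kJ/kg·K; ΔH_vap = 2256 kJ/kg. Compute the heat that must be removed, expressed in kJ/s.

Q_c = 1200 kJ/s

vapour 188→100 °C: -173.36 kJ/kg
condensation at 100 °C: -2256 kJ/kg
liquid 100→56.6 °C: -181.41 kJ/kg
Δh = -173.36 + -2256 + -181.41 = -2610.8 kJ/kg
Q = ṁ·Δh = 27.62 kg/min × -2610.8 kJ/kg = -72110 kJ/min
|Q| = 1201.8 kW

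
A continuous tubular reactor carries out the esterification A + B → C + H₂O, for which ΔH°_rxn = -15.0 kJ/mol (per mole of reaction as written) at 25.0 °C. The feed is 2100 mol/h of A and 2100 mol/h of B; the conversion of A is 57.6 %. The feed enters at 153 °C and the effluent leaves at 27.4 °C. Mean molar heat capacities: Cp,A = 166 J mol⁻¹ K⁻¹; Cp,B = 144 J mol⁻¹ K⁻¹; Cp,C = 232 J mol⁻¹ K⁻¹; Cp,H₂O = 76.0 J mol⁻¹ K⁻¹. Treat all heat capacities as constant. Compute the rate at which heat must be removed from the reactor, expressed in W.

Q_out = 27800 W

Extent of reaction ξ = 0.576 × 2100 = 1209.6 mol/h
Reaction term: ξ·ΔH°_rxn = 1209.6 × -15.0 = -18144 kJ/h
Sensible, feed 153→25 °C: -83328 kJ/h
Outlet flows (mol/h): A 890.4, B 890.4, C 1209.6, H₂O 1209.6
Sensible, products 25→27.4 °C: 1556.6 kJ/h
Q = ΔH = -99915 kJ/h = -27.754 kW
Heat removed = 27754 W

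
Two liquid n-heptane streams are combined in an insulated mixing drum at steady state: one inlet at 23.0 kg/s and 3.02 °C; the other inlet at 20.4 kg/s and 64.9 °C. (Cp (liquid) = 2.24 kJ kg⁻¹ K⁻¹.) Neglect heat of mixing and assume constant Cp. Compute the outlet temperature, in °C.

No heat crosses the boundary, so H_out = H_in.
T_out = Σ ṁᵢCp,ᵢTᵢ / Σ ṁᵢCp,ᵢ
      = 3121.3 / 97.216 = 32.106 °C

T_out = 32.1 °C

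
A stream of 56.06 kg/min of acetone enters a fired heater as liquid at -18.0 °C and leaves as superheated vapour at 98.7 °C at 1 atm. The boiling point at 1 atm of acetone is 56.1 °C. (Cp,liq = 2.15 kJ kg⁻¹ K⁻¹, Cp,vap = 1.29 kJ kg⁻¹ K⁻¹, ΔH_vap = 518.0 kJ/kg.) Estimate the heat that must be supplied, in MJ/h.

liquid -18.0→56.1 °C: 159.31 kJ/kg
vaporisation at 56.1 °C: 518 kJ/kg
vapour 56.1→98.7 °C: 54.954 kJ/kg
Δh = 159.31 + 518 + 54.954 = 732.27 kJ/kg
Q = ṁ·Δh = 56.06 kg/min × 732.27 kJ/kg = 41051 kJ/min
|Q| = 684.18 kW = 2463.1 MJ/h

Q = 2460 MJ/h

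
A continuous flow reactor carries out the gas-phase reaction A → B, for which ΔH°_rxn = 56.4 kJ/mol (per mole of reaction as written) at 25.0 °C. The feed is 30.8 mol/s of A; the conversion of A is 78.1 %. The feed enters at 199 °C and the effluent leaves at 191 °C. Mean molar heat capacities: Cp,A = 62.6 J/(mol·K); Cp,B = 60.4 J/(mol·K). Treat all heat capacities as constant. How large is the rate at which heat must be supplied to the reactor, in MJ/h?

Q_in = 4800 MJ/h

Extent of reaction ξ = 0.781 × 30.8 = 24.055 mol/s
Reaction term: ξ·ΔH°_rxn = 24.055 × 56.4 = 1356.7 kJ/s
Sensible, feed 199→25 °C: -335.49 kJ/s
Outlet flows (mol/s): A 6.7452, B 24.055
Sensible, products 25→191 °C: 311.28 kJ/s
Q = ΔH = 1332.5 kJ/s = 1332.5 kW
Heat supplied = 4796.9 MJ/h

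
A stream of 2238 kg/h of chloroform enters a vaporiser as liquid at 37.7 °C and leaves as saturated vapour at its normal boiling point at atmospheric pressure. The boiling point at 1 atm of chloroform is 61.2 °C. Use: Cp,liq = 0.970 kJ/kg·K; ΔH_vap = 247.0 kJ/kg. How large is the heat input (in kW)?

liquid 37.7→61.2 °C: 22.795 kJ/kg
vaporisation at 61.2 °C: 247 kJ/kg
Δh = 22.795 + 247 = 269.8 kJ/kg
Q = ṁ·Δh = 2238 kg/h × 269.8 kJ/kg = 603800 kJ/h
|Q| = 167.72 kW

Q = 168 kW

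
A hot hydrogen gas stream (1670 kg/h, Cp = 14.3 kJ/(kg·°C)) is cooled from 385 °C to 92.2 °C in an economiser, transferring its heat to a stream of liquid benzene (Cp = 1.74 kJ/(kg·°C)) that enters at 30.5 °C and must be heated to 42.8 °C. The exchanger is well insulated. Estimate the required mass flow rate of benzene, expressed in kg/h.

ṁ_c = 327000 kg/h

Heat released by hot stream: Q = 1670 × 14.3 × (385 − 92.2) = 6.9924e+06 kJ/h
Energy balance on cold side (adiabatic exchanger): Q = ṁ_c·Cp_c·(T_c,out − T_c,in)
ṁ_c = 6.9924e+06 / [1.74 × (42.8 − 30.5)] = 326720 kg/h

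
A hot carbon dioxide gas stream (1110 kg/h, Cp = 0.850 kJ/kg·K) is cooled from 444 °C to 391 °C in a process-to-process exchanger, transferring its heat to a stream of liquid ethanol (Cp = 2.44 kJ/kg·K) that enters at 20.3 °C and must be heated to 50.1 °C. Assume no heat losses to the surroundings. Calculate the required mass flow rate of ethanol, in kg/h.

Heat released by hot stream: Q = 1110 × 0.850 × (444 − 391) = 50006 kJ/h
Energy balance on cold side (adiabatic exchanger): Q = ṁ_c·Cp_c·(T_c,out − T_c,in)
ṁ_c = 50006 / [2.44 × (50.1 − 20.3)] = 687.72 kg/h

ṁ_c = 688 kg/h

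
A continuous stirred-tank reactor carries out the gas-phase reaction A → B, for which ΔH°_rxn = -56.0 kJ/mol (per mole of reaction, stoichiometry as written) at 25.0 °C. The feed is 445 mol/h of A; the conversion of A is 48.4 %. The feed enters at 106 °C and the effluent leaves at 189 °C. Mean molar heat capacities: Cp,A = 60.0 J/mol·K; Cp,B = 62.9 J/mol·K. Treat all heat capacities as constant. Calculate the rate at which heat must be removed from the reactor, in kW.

Q_out = 2.71 kW

Extent of reaction ξ = 0.484 × 445 = 215.38 mol/h
Reaction term: ξ·ΔH°_rxn = 215.38 × -56.0 = -12061 kJ/h
Sensible, feed 106→25 °C: -2162.7 kJ/h
Outlet flows (mol/h): A 229.62, B 215.38
Sensible, products 25→189 °C: 4481.2 kJ/h
Q = ΔH = -9742.7 kJ/h = -2.7063 kW
Heat removed = 2.7063 kW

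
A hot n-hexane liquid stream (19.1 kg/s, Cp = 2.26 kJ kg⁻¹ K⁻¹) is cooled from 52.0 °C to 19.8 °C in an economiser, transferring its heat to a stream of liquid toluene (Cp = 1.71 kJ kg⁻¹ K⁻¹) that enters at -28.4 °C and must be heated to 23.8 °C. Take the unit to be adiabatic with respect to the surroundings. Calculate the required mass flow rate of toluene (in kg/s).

ṁ_c = 15.6 kg/s

Heat released by hot stream: Q = 19.1 × 2.26 × (52.0 − 19.8) = 1389.9 kJ/s
Energy balance on cold side (adiabatic exchanger): Q = ṁ_c·Cp_c·(T_c,out − T_c,in)
ṁ_c = 1389.9 / [1.71 × (23.8 − -28.4)] = 15.572 kg/s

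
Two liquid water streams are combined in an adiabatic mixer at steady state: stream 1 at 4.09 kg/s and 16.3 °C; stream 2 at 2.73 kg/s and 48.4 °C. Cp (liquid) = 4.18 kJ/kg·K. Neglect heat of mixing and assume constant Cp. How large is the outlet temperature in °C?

T_out = 29.1 °C

Energy balance with Q = 0: Σ ṁᵢCp,ᵢ(T_out − Tᵢ) = 0
T_out = Σ ṁᵢCp,ᵢTᵢ / Σ ṁᵢCp,ᵢ
      = 830.98 / 28.508 = 29.149 °C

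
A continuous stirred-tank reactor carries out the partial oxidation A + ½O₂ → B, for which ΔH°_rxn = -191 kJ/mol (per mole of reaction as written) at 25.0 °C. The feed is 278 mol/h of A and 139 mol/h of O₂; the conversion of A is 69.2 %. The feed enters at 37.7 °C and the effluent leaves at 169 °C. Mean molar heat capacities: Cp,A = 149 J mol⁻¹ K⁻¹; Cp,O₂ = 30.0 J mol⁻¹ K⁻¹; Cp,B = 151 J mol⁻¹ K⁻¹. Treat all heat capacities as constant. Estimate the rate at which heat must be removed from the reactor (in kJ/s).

Q_out = 8.64 kJ/s

Extent of reaction ξ = 0.692 × 278 = 192.38 mol/h
Reaction term: ξ·ΔH°_rxn = 192.38 × -191 = -36744 kJ/h
Sensible, feed 37.7→25 °C: -579.02 kJ/h
Outlet flows (mol/h): A 85.624, O₂ 42.812, B 192.38
Sensible, products 25→169 °C: 6205.1 kJ/h
Q = ΔH = -31118 kJ/h = -8.6438 kW
Heat removed = 8.6438 kJ/s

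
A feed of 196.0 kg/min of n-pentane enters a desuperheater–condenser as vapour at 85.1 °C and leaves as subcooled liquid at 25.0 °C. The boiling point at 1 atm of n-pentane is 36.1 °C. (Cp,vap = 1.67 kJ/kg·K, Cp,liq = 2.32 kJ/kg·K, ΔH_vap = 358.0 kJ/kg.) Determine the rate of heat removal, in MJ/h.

Q_c = 5480 MJ/h

vapour 85.1→36.1 °C: -81.83 kJ/kg
condensation at 36.1 °C: -358 kJ/kg
liquid 36.1→25.0 °C: -25.752 kJ/kg
Δh = -81.83 + -358 + -25.752 = -465.58 kJ/kg
Q = ṁ·Δh = 196.0 kg/min × -465.58 kJ/kg = -91254 kJ/min
|Q| = 1520.9 kW = 5475.2 MJ/h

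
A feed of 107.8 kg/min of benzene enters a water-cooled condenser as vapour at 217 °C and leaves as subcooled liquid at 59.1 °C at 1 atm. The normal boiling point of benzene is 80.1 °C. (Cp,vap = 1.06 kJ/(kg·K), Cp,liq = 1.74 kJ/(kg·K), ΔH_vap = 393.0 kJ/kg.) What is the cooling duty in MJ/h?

Q_c = 3720 MJ/h

vapour 217→80.1 °C: -145.11 kJ/kg
condensation at 80.1 °C: -393 kJ/kg
liquid 80.1→59.1 °C: -36.54 kJ/kg
Δh = -145.11 + -393 + -36.54 = -574.65 kJ/kg
Q = ṁ·Δh = 107.8 kg/min × -574.65 kJ/kg = -61948 kJ/min
|Q| = 1032.5 kW = 3716.9 MJ/h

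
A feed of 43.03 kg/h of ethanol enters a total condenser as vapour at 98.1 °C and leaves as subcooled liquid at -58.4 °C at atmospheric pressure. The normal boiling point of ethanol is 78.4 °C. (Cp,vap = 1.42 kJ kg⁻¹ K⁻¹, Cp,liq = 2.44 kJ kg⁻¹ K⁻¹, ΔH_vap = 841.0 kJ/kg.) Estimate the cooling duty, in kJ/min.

Q_c = 863 kJ/min

vapour 98.1→78.4 °C: -27.974 kJ/kg
condensation at 78.4 °C: -841 kJ/kg
liquid 78.4→-58.4 °C: -333.79 kJ/kg
Δh = -27.974 + -841 + -333.79 = -1202.8 kJ/kg
Q = ṁ·Δh = 43.03 kg/h × -1202.8 kJ/kg = -51755 kJ/h
|Q| = 14.376 kW = 862.58 kJ/min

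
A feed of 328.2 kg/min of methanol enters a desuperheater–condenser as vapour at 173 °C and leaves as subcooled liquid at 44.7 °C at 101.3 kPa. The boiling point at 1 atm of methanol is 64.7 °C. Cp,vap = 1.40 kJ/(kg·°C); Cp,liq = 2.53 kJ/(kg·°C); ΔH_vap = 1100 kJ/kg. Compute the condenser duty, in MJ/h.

vapour 173→64.7 °C: -151.62 kJ/kg
condensation at 64.7 °C: -1100 kJ/kg
liquid 64.7→44.7 °C: -50.6 kJ/kg
Δh = -151.62 + -1100 + -50.6 = -1302.2 kJ/kg
Q = ṁ·Δh = 328.2 kg/min × -1302.2 kJ/kg = -427390 kJ/min
|Q| = 7123.1 kW = 25643 MJ/h

Q_c = 25600 MJ/h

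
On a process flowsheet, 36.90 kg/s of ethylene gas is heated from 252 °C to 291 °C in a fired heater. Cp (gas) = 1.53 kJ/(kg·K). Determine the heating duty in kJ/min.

Q = 132000 kJ/min

Q = ṁ·Cp·ΔT = 36.90 × 1.53 × (291 − 252) = 2201.8 kJ/s
Heating duty = 132110 kJ/min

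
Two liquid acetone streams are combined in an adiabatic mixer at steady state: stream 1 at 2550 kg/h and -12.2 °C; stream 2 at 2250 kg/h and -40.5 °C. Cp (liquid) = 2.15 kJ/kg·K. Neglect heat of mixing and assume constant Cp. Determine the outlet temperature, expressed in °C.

T_out = -25.5 °C

No heat crosses the boundary, so H_out = H_in.
Σ ṁᵢCp,ᵢTᵢ = 2550×2.15×-12.2 + 2250×2.15×-40.5 = -262810
Σ ṁᵢCp,ᵢ = 2550×2.15 + 2250×2.15 = 10320
T_out = -262810 / 10320 = -25.466 °C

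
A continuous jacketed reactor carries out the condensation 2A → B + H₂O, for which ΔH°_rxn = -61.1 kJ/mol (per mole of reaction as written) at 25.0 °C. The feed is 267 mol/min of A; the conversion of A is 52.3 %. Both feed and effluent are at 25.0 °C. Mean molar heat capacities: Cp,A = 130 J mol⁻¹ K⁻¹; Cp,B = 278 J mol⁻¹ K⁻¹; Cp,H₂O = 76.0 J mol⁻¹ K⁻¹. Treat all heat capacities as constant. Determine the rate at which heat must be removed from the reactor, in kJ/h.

Q_out = 256000 kJ/h

Extent of reaction ξ = 0.523 × 267 / 2 = 69.821 mol/min
Reaction term: ξ·ΔH°_rxn = 69.821 × -61.1 = -4266 kJ/min
Q = ΔH = -4266 kJ/min = -71.101 kW
Heat removed = 255960 kJ/h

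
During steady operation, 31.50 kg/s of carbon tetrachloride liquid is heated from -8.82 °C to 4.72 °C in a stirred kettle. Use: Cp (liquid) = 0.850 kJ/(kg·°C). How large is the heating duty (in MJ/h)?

Q = ṁ·Cp·ΔT = 31.50 × 0.850 × (4.72 − -8.82) = 362.53 kJ/s
Heating duty = 1305.1 MJ/h

Q = 1310 MJ/h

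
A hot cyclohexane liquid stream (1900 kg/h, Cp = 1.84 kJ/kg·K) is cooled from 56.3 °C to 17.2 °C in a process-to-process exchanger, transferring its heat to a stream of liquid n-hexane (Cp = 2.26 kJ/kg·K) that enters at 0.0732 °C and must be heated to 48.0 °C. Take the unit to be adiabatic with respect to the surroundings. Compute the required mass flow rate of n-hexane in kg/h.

Heat released by hot stream: Q = 1900 × 1.84 × (56.3 − 17.2) = 136690 kJ/h
Energy balance on cold side (adiabatic exchanger): Q = ṁ_c·Cp_c·(T_c,out − T_c,in)
ṁ_c = 136690 / [2.26 × (48.0 − 0.0732)] = 1262 kg/h

ṁ_c = 1260 kg/h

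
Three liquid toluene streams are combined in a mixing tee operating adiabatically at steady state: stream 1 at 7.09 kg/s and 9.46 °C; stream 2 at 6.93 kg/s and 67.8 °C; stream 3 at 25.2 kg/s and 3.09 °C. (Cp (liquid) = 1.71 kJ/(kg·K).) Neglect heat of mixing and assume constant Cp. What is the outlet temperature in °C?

Energy balance with Q = 0: Σ ṁᵢCp,ᵢ(T_out − Tᵢ) = 0
T_out = Σ ṁᵢCp,ᵢTᵢ / Σ ṁᵢCp,ᵢ
      = 1051.3 / 67.066 = 15.676 °C

T_out = 15.7 °C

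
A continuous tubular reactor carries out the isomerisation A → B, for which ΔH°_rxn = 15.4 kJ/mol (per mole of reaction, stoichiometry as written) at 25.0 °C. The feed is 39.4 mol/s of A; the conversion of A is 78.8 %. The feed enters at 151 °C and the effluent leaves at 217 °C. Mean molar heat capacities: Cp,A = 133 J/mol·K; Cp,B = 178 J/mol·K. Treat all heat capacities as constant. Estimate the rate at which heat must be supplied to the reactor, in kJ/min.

Q_in = 65500 kJ/min

Extent of reaction ξ = 0.788 × 39.4 = 31.047 mol/s
Reaction term: ξ·ΔH°_rxn = 31.047 × 15.4 = 478.13 kJ/s
Sensible, feed 151→25 °C: -660.27 kJ/s
Outlet flows (mol/s): A 8.3528, B 31.047
Sensible, products 25→217 °C: 1274.4 kJ/s
Q = ΔH = 1092.2 kJ/s = 1092.2 kW
Heat supplied = 65534 kJ/min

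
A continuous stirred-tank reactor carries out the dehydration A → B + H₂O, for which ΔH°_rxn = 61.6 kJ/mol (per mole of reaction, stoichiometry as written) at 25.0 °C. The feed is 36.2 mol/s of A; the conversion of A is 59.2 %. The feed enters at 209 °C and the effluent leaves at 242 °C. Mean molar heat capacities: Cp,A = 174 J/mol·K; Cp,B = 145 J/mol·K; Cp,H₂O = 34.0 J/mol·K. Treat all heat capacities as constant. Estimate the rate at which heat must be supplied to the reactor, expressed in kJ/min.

Q_in = 93100 kJ/min

Extent of reaction ξ = 0.592 × 36.2 = 21.43 mol/s
Reaction term: ξ·ΔH°_rxn = 21.43 × 61.6 = 1320.1 kJ/s
Sensible, feed 209→25 °C: -1159 kJ/s
Outlet flows (mol/s): A 14.77, B 21.43, H₂O 21.43
Sensible, products 25→242 °C: 1390.1 kJ/s
Q = ΔH = 1551.2 kJ/s = 1551.2 kW
Heat supplied = 93074 kJ/min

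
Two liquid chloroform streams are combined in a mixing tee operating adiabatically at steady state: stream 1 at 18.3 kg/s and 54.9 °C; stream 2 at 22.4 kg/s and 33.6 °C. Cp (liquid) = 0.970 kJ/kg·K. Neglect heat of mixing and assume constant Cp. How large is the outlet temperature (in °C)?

Adiabatic, steady state ⇒ Σ ṁᵢCp,ᵢ(T_out − Tᵢ) = 0
Σ ṁᵢCp,ᵢTᵢ = 18.3×0.970×54.9 + 22.4×0.970×33.6 = 1704.6
Σ ṁᵢCp,ᵢ = 18.3×0.970 + 22.4×0.970 = 39.479
T_out = 1704.6 / 39.479 = 43.177 °C

T_out = 43.2 °C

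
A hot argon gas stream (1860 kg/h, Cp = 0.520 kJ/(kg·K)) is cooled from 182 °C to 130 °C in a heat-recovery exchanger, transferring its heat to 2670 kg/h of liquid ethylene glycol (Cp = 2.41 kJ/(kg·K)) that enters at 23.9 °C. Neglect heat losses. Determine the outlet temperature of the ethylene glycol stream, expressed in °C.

T_c,out = 31.7 °C

Heat released by hot stream: Q = 1860 × 0.520 × (182 − 130) = 50294 kJ/h
Energy balance on cold side (adiabatic exchanger): Q = ṁ_c·Cp_c·(T_c,out − T_c,in)
T_c,out = 23.9 + 50294/(2670 × 2.41) = 31.716 °C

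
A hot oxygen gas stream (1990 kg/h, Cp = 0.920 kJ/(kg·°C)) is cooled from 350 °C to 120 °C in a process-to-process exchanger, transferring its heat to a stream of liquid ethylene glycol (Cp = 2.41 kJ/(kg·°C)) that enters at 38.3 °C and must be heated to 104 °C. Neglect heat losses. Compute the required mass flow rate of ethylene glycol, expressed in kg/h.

ṁ_c = 2660 kg/h

Heat released by hot stream: Q = 1990 × 0.920 × (350 − 120) = 421080 kJ/h
Energy balance on cold side (adiabatic exchanger): Q = ṁ_c·Cp_c·(T_c,out − T_c,in)
ṁ_c = 421080 / [2.41 × (104 − 38.3)] = 2659.4 kg/h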